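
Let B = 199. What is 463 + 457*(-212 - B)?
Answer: -187364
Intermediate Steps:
463 + 457*(-212 - B) = 463 + 457*(-212 - 1*199) = 463 + 457*(-212 - 199) = 463 + 457*(-411) = 463 - 187827 = -187364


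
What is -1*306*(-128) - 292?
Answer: 38876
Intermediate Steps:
-1*306*(-128) - 292 = -306*(-128) - 292 = 39168 - 292 = 38876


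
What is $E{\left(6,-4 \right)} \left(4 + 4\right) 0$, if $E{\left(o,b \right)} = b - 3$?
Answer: $0$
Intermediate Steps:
$E{\left(o,b \right)} = -3 + b$ ($E{\left(o,b \right)} = b - 3 = -3 + b$)
$E{\left(6,-4 \right)} \left(4 + 4\right) 0 = \left(-3 - 4\right) \left(4 + 4\right) 0 = \left(-7\right) 8 \cdot 0 = \left(-56\right) 0 = 0$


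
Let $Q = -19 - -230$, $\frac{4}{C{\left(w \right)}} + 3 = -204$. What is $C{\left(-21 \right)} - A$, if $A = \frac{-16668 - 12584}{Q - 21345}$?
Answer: $- \frac{3069850}{2187369} \approx -1.4034$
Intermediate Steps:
$C{\left(w \right)} = - \frac{4}{207}$ ($C{\left(w \right)} = \frac{4}{-3 - 204} = \frac{4}{-207} = 4 \left(- \frac{1}{207}\right) = - \frac{4}{207}$)
$Q = 211$ ($Q = -19 + 230 = 211$)
$A = \frac{14626}{10567}$ ($A = \frac{-16668 - 12584}{211 - 21345} = - \frac{29252}{-21134} = \left(-29252\right) \left(- \frac{1}{21134}\right) = \frac{14626}{10567} \approx 1.3841$)
$C{\left(-21 \right)} - A = - \frac{4}{207} - \frac{14626}{10567} = - \frac{3069850}{2187369}$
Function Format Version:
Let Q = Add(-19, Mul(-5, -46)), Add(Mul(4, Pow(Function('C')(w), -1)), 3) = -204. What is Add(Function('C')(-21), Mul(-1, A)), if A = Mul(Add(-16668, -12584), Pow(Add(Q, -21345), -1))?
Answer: Rational(-3069850, 2187369) ≈ -1.4034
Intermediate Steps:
Function('C')(w) = Rational(-4, 207) (Function('C')(w) = Mul(4, Pow(Add(-3, -204), -1)) = Mul(4, Pow(-207, -1)) = Mul(4, Rational(-1, 207)) = Rational(-4, 207))
Q = 211 (Q = Add(-19, 230) = 211)
A = Rational(14626, 10567) (A = Mul(Add(-16668, -12584), Pow(Add(211, -21345), -1)) = Mul(-29252, Pow(-21134, -1)) = Mul(-29252, Rational(-1, 21134)) = Rational(14626, 10567) ≈ 1.3841)
Add(Function('C')(-21), Mul(-1, A)) = Add(Rational(-4, 207), Mul(-1, Rational(14626, 10567))) = Add(Rational(-4, 207), Rational(-14626, 10567)) = Rational(-3069850, 2187369)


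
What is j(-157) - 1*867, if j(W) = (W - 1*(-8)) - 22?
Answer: -1038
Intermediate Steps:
j(W) = -14 + W (j(W) = (W + 8) - 22 = (8 + W) - 22 = -14 + W)
j(-157) - 1*867 = (-14 - 157) - 1*867 = -171 - 867 = -1038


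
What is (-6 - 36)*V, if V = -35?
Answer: 1470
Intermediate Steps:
(-6 - 36)*V = (-6 - 36)*(-35) = -42*(-35) = 1470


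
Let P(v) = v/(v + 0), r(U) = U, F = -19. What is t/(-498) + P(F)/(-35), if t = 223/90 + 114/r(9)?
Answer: -3701/62748 ≈ -0.058982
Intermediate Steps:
t = 1363/90 (t = 223/90 + 114/9 = 223*(1/90) + 114*(⅑) = 223/90 + 38/3 = 1363/90 ≈ 15.144)
P(v) = 1 (P(v) = v/v = 1)
t/(-498) + P(F)/(-35) = (1363/90)/(-498) + 1/(-35) = (1363/90)*(-1/498) + 1*(-1/35) = -1363/44820 - 1/35 = -3701/62748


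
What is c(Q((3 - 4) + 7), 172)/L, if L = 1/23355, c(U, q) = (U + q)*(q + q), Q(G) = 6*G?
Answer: 1671096960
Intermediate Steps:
c(U, q) = 2*q*(U + q) (c(U, q) = (U + q)*(2*q) = 2*q*(U + q))
L = 1/23355 ≈ 4.2817e-5
c(Q((3 - 4) + 7), 172)/L = (2*172*(6*((3 - 4) + 7) + 172))/(1/23355) = (2*172*(6*(-1 + 7) + 172))*23355 = (2*172*(6*6 + 172))*23355 = (2*172*(36 + 172))*23355 = (2*172*208)*23355 = 71552*23355 = 1671096960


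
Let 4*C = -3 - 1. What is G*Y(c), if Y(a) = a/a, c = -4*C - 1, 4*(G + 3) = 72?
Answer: 15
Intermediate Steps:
C = -1 (C = (-3 - 1)/4 = (¼)*(-4) = -1)
G = 15 (G = -3 + (¼)*72 = -3 + 18 = 15)
c = 3 (c = -4*(-1) - 1 = 4 - 1 = 3)
Y(a) = 1
G*Y(c) = 15*1 = 15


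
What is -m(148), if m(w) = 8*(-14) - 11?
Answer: 123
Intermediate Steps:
m(w) = -123 (m(w) = -112 - 11 = -123)
-m(148) = -1*(-123) = 123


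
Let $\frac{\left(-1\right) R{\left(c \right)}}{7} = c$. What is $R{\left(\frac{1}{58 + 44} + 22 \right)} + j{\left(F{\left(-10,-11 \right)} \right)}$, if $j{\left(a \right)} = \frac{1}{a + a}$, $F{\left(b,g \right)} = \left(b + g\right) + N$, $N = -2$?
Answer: $- \frac{180748}{1173} \approx -154.09$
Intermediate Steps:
$F{\left(b,g \right)} = -2 + b + g$ ($F{\left(b,g \right)} = \left(b + g\right) - 2 = -2 + b + g$)
$R{\left(c \right)} = - 7 c$
$j{\left(a \right)} = \frac{1}{2 a}$
$R{\left(\frac{1}{58 + 44} + 22 \right)} + j{\left(F{\left(-10,-11 \right)} \right)} = - 7 \left(\frac{1}{58 + 44} + 22\right) + \frac{1}{2 \left(-2 - 10 - 11\right)} = - 7 \left(\frac{1}{102} + 22\right) + \frac{1}{2 \left(-23\right)} = - 7 \left(\frac{1}{102} + 22\right) + \frac{1}{2} \left(- \frac{1}{23}\right) = \left(-7\right) \frac{2245}{102} - \frac{1}{46} = - \frac{15715}{102} - \frac{1}{46} = - \frac{180748}{1173}$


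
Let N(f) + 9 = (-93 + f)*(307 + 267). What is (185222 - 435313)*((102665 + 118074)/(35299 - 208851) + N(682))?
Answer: -14673768999657615/173552 ≈ -8.4550e+10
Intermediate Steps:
N(f) = -53391 + 574*f (N(f) = -9 + (-93 + f)*(307 + 267) = -9 + (-93 + f)*574 = -9 + (-53382 + 574*f) = -53391 + 574*f)
(185222 - 435313)*((102665 + 118074)/(35299 - 208851) + N(682)) = (185222 - 435313)*((102665 + 118074)/(35299 - 208851) + (-53391 + 574*682)) = -250091*(220739/(-173552) + (-53391 + 391468)) = -250091*(220739*(-1/173552) + 338077) = -250091*(-220739/173552 + 338077) = -250091*58673718765/173552 = -14673768999657615/173552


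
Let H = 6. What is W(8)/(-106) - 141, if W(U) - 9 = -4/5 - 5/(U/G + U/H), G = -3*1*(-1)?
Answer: -299059/2120 ≈ -141.07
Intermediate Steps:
G = 3 (G = -3*(-1) = 3)
W(U) = 41/5 - 10/U (W(U) = 9 + (-4/5 - 5/(U/3 + U/6)) = 9 + (-4/5 - 5*2/U) = 9 + (-4/5 - 10/U) = 41/5 - 10/U)
W(8)/(-106) - 141 = (41/5 - 10/8)/(-106) - 141 = (41/5 - 10*1/8)*(-1/106) - 141 = (41/5 - 5/4)*(-1/106) - 141 = (139/20)*(-1/106) - 141 = -139/2120 - 141 = -299059/2120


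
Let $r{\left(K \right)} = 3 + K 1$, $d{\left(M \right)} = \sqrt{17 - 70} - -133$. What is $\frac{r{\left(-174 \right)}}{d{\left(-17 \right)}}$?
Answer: $- \frac{7581}{5914} + \frac{57 i \sqrt{53}}{5914} \approx -1.2819 + 0.070167 i$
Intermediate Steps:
$d{\left(M \right)} = 133 + i \sqrt{53}$ ($d{\left(M \right)} = \sqrt{-53} + 133 = i \sqrt{53} + 133 = 133 + i \sqrt{53}$)
$r{\left(K \right)} = 3 + K$
$\frac{r{\left(-174 \right)}}{d{\left(-17 \right)}} = \frac{3 - 174}{133 + i \sqrt{53}} = - \frac{171}{133 + i \sqrt{53}}$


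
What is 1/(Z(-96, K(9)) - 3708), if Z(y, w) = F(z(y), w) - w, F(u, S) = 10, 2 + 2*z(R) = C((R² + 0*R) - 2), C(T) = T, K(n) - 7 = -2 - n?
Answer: -1/3694 ≈ -0.00027071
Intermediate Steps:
K(n) = 5 - n (K(n) = 7 + (-2 - n) = 5 - n)
z(R) = -2 + R²/2 (z(R) = -1 + ((R² + 0*R) - 2)/2 = -1 + ((R² + 0) - 2)/2 = -1 + (R² - 2)/2 = -1 + (-2 + R²)/2 = -1 + (-1 + R²/2) = -2 + R²/2)
Z(y, w) = 10 - w
1/(Z(-96, K(9)) - 3708) = 1/((10 - (5 - 1*9)) - 3708) = 1/((10 - (5 - 9)) - 3708) = 1/((10 - 1*(-4)) - 3708) = 1/((10 + 4) - 3708) = 1/(14 - 3708) = 1/(-3694) = -1/3694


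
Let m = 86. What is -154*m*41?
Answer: -543004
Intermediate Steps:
-154*m*41 = -154*86*41 = -13244*41 = -543004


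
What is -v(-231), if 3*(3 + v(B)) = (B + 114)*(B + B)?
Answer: -18015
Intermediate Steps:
v(B) = -3 + 2*B*(114 + B)/3 (v(B) = -3 + ((B + 114)*(B + B))/3 = -3 + ((114 + B)*(2*B))/3 = -3 + (2*B*(114 + B))/3 = -3 + 2*B*(114 + B)/3)
-v(-231) = -(-3 + 76*(-231) + (⅔)*(-231)²) = -(-3 - 17556 + (⅔)*53361) = -(-3 - 17556 + 35574) = -1*18015 = -18015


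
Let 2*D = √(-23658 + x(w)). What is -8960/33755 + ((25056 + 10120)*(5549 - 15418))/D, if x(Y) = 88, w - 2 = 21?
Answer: -1792/6751 + 347151944*I*√23570/11785 ≈ -0.26544 + 4.5224e+6*I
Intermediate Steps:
w = 23 (w = 2 + 21 = 23)
D = I*√23570/2 (D = √(-23658 + 88)/2 = √(-23570)/2 = (I*√23570)/2 = I*√23570/2 ≈ 76.763*I)
-8960/33755 + ((25056 + 10120)*(5549 - 15418))/D = -8960/33755 + ((25056 + 10120)*(5549 - 15418))/((I*√23570/2)) = -8960*1/33755 + (35176*(-9869))*(-I*√23570/11785) = -1792/6751 - (-347151944)*I*√23570/11785 = -1792/6751 + 347151944*I*√23570/11785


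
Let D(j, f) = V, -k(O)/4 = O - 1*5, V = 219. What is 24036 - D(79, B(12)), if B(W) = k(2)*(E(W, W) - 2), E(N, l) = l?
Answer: 23817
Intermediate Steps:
k(O) = 20 - 4*O (k(O) = -4*(O - 1*5) = -4*(O - 5) = -4*(-5 + O) = 20 - 4*O)
B(W) = -24 + 12*W (B(W) = (20 - 4*2)*(W - 2) = (20 - 8)*(-2 + W) = 12*(-2 + W) = -24 + 12*W)
D(j, f) = 219
24036 - D(79, B(12)) = 24036 - 1*219 = 24036 - 219 = 23817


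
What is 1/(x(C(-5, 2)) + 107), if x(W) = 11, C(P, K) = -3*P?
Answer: 1/118 ≈ 0.0084746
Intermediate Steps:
1/(x(C(-5, 2)) + 107) = 1/(11 + 107) = 1/118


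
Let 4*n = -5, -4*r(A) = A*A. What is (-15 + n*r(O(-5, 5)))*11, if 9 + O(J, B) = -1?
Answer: 715/4 ≈ 178.75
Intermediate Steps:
O(J, B) = -10 (O(J, B) = -9 - 1 = -10)
r(A) = -A²/4 (r(A) = -A*A/4 = -A²/4)
n = -5/4 (n = (¼)*(-5) = -5/4 ≈ -1.2500)
(-15 + n*r(O(-5, 5)))*11 = (-15 - (-5)*(-10)²/16)*11 = (-15 - (-5)*100/16)*11 = (-15 - 5/4*(-25))*11 = (-15 + 125/4)*11 = (65/4)*11 = 715/4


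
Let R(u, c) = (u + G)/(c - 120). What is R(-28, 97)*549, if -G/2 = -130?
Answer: -127368/23 ≈ -5537.7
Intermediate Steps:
G = 260 (G = -2*(-130) = 260)
R(u, c) = (260 + u)/(-120 + c) (R(u, c) = (u + 260)/(c - 120) = (260 + u)/(-120 + c))
R(-28, 97)*549 = ((260 - 28)/(-120 + 97))*549 = (232/(-23))*549 = -1/23*232*549 = -232/23*549 = -127368/23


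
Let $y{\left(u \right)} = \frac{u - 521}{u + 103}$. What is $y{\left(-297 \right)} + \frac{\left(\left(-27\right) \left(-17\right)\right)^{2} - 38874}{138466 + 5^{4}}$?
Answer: $\frac{73553498}{13491827} \approx 5.4517$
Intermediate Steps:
$y{\left(u \right)} = \frac{-521 + u}{103 + u}$
$y{\left(-297 \right)} + \frac{\left(\left(-27\right) \left(-17\right)\right)^{2} - 38874}{138466 + 5^{4}} = \frac{-521 - 297}{103 - 297} + \frac{\left(\left(-27\right) \left(-17\right)\right)^{2} - 38874}{138466 + 5^{4}} = \frac{1}{-194} \left(-818\right) + \frac{459^{2} - 38874}{138466 + 625} = \left(- \frac{1}{194}\right) \left(-818\right) + \frac{210681 - 38874}{139091} = \frac{409}{97} + 171807 \cdot \frac{1}{139091} = \frac{409}{97} + \frac{171807}{139091} = \frac{73553498}{13491827}$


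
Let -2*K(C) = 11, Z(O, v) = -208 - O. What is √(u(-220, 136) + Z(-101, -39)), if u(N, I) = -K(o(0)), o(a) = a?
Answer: I*√406/2 ≈ 10.075*I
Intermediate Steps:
K(C) = -11/2 (K(C) = -½*11 = -11/2)
u(N, I) = 11/2 (u(N, I) = -1*(-11/2) = 11/2)
√(u(-220, 136) + Z(-101, -39)) = √(11/2 + (-208 - 1*(-101))) = √(11/2 + (-208 + 101)) = √(11/2 - 107) = √(-203/2) = I*√406/2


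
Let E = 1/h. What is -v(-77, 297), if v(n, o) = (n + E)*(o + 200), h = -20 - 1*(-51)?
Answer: 1185842/31 ≈ 38253.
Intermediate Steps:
h = 31 (h = -20 + 51 = 31)
E = 1/31 ≈ 0.032258
v(n, o) = (200 + o)*(1/31 + n) (v(n, o) = (n + 1/31)*(o + 200) = (1/31 + n)*(200 + o) = (200 + o)*(1/31 + n))
-v(-77, 297) = -(200/31 + 200*(-77) + (1/31)*297 - 77*297) = -(200/31 - 15400 + 297/31 - 22869) = -1*(-1185842/31) = 1185842/31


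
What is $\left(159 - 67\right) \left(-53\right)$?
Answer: $-4876$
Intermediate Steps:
$\left(159 - 67\right) \left(-53\right) = 92 \left(-53\right) = -4876$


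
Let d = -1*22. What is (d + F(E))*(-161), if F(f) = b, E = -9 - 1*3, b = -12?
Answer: 5474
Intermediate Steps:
E = -12 (E = -9 - 3 = -12)
F(f) = -12
d = -22
(d + F(E))*(-161) = (-22 - 12)*(-161) = -34*(-161) = 5474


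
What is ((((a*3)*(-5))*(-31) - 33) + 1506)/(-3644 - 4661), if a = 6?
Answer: -4263/8305 ≈ -0.51331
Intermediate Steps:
((((a*3)*(-5))*(-31) - 33) + 1506)/(-3644 - 4661) = ((((6*3)*(-5))*(-31) - 33) + 1506)/(-3644 - 4661) = (((18*(-5))*(-31) - 33) + 1506)/(-8305) = ((-90*(-31) - 33) + 1506)*(-1/8305) = ((2790 - 33) + 1506)*(-1/8305) = (2757 + 1506)*(-1/8305) = 4263*(-1/8305) = -4263/8305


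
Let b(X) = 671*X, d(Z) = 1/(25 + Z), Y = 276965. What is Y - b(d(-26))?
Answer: 277636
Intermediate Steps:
Y - b(d(-26)) = 276965 - 671/(25 - 26) = 276965 - 671/(-1) = 276965 - 671*(-1) = 276965 - 1*(-671) = 276965 + 671 = 277636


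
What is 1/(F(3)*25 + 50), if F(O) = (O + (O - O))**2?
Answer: 1/275 ≈ 0.0036364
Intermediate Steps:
F(O) = O**2 (F(O) = (O + 0)**2 = O**2)
1/(F(3)*25 + 50) = 1/(3**2*25 + 50) = 1/(9*25 + 50) = 1/(225 + 50) = 1/275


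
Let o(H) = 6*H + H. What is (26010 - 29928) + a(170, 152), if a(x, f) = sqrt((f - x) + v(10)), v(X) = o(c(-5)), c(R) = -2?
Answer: -3918 + 4*I*sqrt(2) ≈ -3918.0 + 5.6569*I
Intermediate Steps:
o(H) = 7*H
v(X) = -14 (v(X) = 7*(-2) = -14)
a(x, f) = sqrt(-14 + f - x) (a(x, f) = sqrt((f - x) - 14) = sqrt(-14 + f - x))
(26010 - 29928) + a(170, 152) = (26010 - 29928) + sqrt(-14 + 152 - 1*170) = -3918 + sqrt(-14 + 152 - 170) = -3918 + sqrt(-32) = -3918 + 4*I*sqrt(2)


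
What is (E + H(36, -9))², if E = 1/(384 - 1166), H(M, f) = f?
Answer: 49547521/611524 ≈ 81.023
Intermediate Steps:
E = -1/782 (E = 1/(-782) = -1/782 ≈ -0.0012788)
(E + H(36, -9))² = (-1/782 - 9)² = (-7039/782)² = 49547521/611524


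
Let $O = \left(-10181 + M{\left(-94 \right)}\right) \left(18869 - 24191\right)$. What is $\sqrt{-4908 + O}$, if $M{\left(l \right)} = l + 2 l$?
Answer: $\sqrt{55679178} \approx 7461.9$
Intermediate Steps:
$M{\left(l \right)} = 3 l$
$O = 55684086$ ($O = \left(-10181 + 3 \left(-94\right)\right) \left(18869 - 24191\right) = \left(-10181 - 282\right) \left(-5322\right) = \left(-10463\right) \left(-5322\right) = 55684086$)
$\sqrt{-4908 + O} = \sqrt{-4908 + 55684086} = \sqrt{55679178}$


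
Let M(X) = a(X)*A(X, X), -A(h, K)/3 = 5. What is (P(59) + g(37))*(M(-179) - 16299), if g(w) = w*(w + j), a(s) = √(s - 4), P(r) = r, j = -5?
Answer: -20259657 - 18645*I*√183 ≈ -2.026e+7 - 2.5223e+5*I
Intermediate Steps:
a(s) = √(-4 + s)
A(h, K) = -15 (A(h, K) = -3*5 = -15)
M(X) = -15*√(-4 + X) (M(X) = √(-4 + X)*(-15) = -15*√(-4 + X))
g(w) = w*(-5 + w) (g(w) = w*(w - 5) = w*(-5 + w))
(P(59) + g(37))*(M(-179) - 16299) = (59 + 37*(-5 + 37))*(-15*√(-4 - 179) - 16299) = (59 + 37*32)*(-15*I*√183 - 16299) = (59 + 1184)*(-15*I*√183 - 16299) = 1243*(-15*I*√183 - 16299) = 1243*(-16299 - 15*I*√183) = -20259657 - 18645*I*√183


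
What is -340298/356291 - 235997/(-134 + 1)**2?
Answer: -90103138449/6302431499 ≈ -14.297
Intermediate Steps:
-340298/356291 - 235997/(-134 + 1)**2 = -340298*1/356291 - 235997/((-133)**2) = -340298/356291 - 235997/17689 = -90103138449/6302431499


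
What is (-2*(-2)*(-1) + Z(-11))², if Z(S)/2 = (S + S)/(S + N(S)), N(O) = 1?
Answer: 4/25 ≈ 0.16000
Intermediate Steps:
Z(S) = 4*S/(1 + S) (Z(S) = 2*((S + S)/(S + 1)) = 2*((2*S)/(1 + S)) = 2*(2*S/(1 + S)) = 4*S/(1 + S))
(-2*(-2)*(-1) + Z(-11))² = (-2*(-2)*(-1) + 4*(-11)/(1 - 11))² = (4*(-1) + 4*(-11)/(-10))² = (-4 + 4*(-11)*(-⅒))² = (-4 + 22/5)² = (⅖)² = 4/25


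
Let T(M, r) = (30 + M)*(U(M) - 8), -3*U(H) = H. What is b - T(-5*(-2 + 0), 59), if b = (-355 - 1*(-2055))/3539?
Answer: 4818140/10617 ≈ 453.81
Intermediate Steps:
U(H) = -H/3
T(M, r) = (-8 - M/3)*(30 + M) (T(M, r) = (30 + M)*(-M/3 - 8) = (30 + M)*(-8 - M/3) = (-8 - M/3)*(30 + M))
b = 1700/3539 (b = (-355 + 2055)*(1/3539) = 1700*(1/3539) = 1700/3539 ≈ 0.48036)
b - T(-5*(-2 + 0), 59) = 1700/3539 - (-240 - (-90)*(-2 + 0) - 25*(-2 + 0)**2/3) = 1700/3539 - (-240 - (-90)*(-2) - (-5*(-2))**2/3) = 1700/3539 - (-240 - 18*10 - 1/3*10**2) = 1700/3539 - (-240 - 180 - 1/3*100) = 1700/3539 - (-240 - 180 - 100/3) = 1700/3539 - 1*(-1360/3) = 1700/3539 + 1360/3 = 4818140/10617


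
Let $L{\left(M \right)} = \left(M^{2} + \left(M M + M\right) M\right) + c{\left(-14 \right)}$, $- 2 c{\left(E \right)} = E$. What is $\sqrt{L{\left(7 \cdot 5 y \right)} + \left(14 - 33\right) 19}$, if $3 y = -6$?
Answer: $i \sqrt{333554} \approx 577.54 i$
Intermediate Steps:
$y = -2$ ($y = \frac{1}{3} \left(-6\right) = -2$)
$c{\left(E \right)} = - \frac{E}{2}$
$L{\left(M \right)} = 7 + M^{2} + M \left(M + M^{2}\right)$ ($L{\left(M \right)} = \left(M^{2} + \left(M M + M\right) M\right) - -7 = \left(M^{2} + \left(M^{2} + M\right) M\right) + 7 = \left(M^{2} + \left(M + M^{2}\right) M\right) + 7 = \left(M^{2} + M \left(M + M^{2}\right)\right) + 7 = 7 + M^{2} + M \left(M + M^{2}\right)$)
$\sqrt{L{\left(7 \cdot 5 y \right)} + \left(14 - 33\right) 19} = \sqrt{\left(7 + \left(7 \cdot 5 \left(-2\right)\right)^{3} + 2 \left(7 \cdot 5 \left(-2\right)\right)^{2}\right) + \left(14 - 33\right) 19} = \sqrt{\left(7 + \left(35 \left(-2\right)\right)^{3} + 2 \left(35 \left(-2\right)\right)^{2}\right) - 361} = \sqrt{\left(7 + \left(-70\right)^{3} + 2 \left(-70\right)^{2}\right) - 361} = \sqrt{\left(7 - 343000 + 2 \cdot 4900\right) - 361} = \sqrt{\left(7 - 343000 + 9800\right) - 361} = \sqrt{-333193 - 361} = \sqrt{-333554} = i \sqrt{333554}$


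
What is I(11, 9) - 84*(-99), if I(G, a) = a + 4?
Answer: 8329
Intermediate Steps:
I(G, a) = 4 + a
I(11, 9) - 84*(-99) = (4 + 9) - 84*(-99) = 13 + 8316 = 8329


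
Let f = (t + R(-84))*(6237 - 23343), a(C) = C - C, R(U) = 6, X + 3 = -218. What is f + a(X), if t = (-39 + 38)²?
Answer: -119742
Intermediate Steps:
X = -221 (X = -3 - 218 = -221)
a(C) = 0
t = 1 (t = (-1)² = 1)
f = -119742 (f = (1 + 6)*(6237 - 23343) = 7*(-17106) = -119742)
f + a(X) = -119742 + 0 = -119742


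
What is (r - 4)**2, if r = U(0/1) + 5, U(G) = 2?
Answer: 9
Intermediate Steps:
r = 7 (r = 2 + 5 = 7)
(r - 4)**2 = (7 - 4)**2 = 3**2 = 9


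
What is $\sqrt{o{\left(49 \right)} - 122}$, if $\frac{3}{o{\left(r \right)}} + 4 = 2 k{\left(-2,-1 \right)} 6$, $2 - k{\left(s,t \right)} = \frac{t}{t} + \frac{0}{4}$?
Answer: $\frac{i \sqrt{1946}}{4} \approx 11.028 i$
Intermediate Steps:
$k{\left(s,t \right)} = 1$ ($k{\left(s,t \right)} = 2 - \left(\frac{t}{t} + \frac{0}{4}\right) = 2 - \left(1 + 0 \cdot \frac{1}{4}\right) = 2 - \left(1 + 0\right) = 2 - 1 = 1$)
$o{\left(r \right)} = \frac{3}{8}$ ($o{\left(r \right)} = \frac{3}{-4 + 2 \cdot 1 \cdot 6} = \frac{3}{-4 + 2 \cdot 6} = \frac{3}{-4 + 12} = \frac{3}{8}$)
$\sqrt{o{\left(49 \right)} - 122} = \sqrt{\frac{3}{8} - 122} = \sqrt{- \frac{973}{8}} = \frac{i \sqrt{1946}}{4}$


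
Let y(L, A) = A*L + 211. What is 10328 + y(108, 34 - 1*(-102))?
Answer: 25227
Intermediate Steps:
y(L, A) = 211 + A*L
10328 + y(108, 34 - 1*(-102)) = 10328 + (211 + (34 - 1*(-102))*108) = 10328 + (211 + (34 + 102)*108) = 10328 + (211 + 136*108) = 10328 + (211 + 14688) = 10328 + 14899 = 25227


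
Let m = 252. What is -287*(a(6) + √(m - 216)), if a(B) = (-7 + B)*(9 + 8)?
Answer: 3157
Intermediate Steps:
a(B) = -119 + 17*B (a(B) = (-7 + B)*17 = -119 + 17*B)
-287*(a(6) + √(m - 216)) = -287*((-119 + 17*6) + √(252 - 216)) = -287*((-119 + 102) + √36) = -287*(-17 + 6) = -287*(-11) = 3157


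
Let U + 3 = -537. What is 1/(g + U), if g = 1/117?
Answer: -117/63179 ≈ -0.0018519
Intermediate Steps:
U = -540 (U = -3 - 537 = -540)
g = 1/117 ≈ 0.0085470
1/(g + U) = 1/(1/117 - 540) = 1/(-63179/117) = -117/63179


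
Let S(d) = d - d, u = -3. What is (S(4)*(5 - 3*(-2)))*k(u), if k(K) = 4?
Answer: 0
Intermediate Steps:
S(d) = 0
(S(4)*(5 - 3*(-2)))*k(u) = (0*(5 - 3*(-2)))*4 = (0*(5 + 6))*4 = (0*11)*4 = 0*4 = 0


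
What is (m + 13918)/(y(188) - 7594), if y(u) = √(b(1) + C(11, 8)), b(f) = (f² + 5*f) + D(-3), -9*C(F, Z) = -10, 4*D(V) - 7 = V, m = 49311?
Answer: -4321449234/519019451 - 189687*√73/519019451 ≈ -8.3293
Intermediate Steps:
D(V) = 7/4 + V/4
C(F, Z) = 10/9 (C(F, Z) = -⅑*(-10) = 10/9)
b(f) = 1 + f² + 5*f (b(f) = (f² + 5*f) + (7/4 + (¼)*(-3)) = (f² + 5*f) + (7/4 - ¾) = (f² + 5*f) + 1 = 1 + f² + 5*f)
y(u) = √73/3 (y(u) = √((1 + 1² + 5*1) + 10/9) = √((1 + 1 + 5) + 10/9) = √(7 + 10/9) = √(73/9) = √73/3)
(m + 13918)/(y(188) - 7594) = (49311 + 13918)/(√73/3 - 7594) = 63229/(-7594 + √73/3)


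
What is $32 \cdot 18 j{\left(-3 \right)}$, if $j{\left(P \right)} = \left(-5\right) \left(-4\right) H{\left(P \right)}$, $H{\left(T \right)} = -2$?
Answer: $-23040$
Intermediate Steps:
$j{\left(P \right)} = -40$ ($j{\left(P \right)} = \left(-5\right) \left(-4\right) \left(-2\right) = 20 \left(-2\right) = -40$)
$32 \cdot 18 j{\left(-3 \right)} = 32 \cdot 18 \left(-40\right) = 576 \left(-40\right) = -23040$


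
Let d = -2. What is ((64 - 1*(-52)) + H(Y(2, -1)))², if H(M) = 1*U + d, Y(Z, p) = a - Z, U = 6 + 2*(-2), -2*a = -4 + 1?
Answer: 13456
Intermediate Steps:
a = 3/2 (a = -(-4 + 1)/2 = -½*(-3) = 3/2 ≈ 1.5000)
U = 2 (U = 6 - 4 = 2)
Y(Z, p) = 3/2 - Z
H(M) = 0 (H(M) = 1*2 - 2 = 2 - 2 = 0)
((64 - 1*(-52)) + H(Y(2, -1)))² = ((64 - 1*(-52)) + 0)² = ((64 + 52) + 0)² = (116 + 0)² = 116² = 13456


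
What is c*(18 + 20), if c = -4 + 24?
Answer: 760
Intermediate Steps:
c = 20
c*(18 + 20) = 20*(18 + 20) = 20*38 = 760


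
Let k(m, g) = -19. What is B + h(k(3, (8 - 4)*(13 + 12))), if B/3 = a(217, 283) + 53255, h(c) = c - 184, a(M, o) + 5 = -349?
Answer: 158500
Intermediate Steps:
a(M, o) = -354 (a(M, o) = -5 - 349 = -354)
h(c) = -184 + c
B = 158703 (B = 3*(-354 + 53255) = 3*52901 = 158703)
B + h(k(3, (8 - 4)*(13 + 12))) = 158703 + (-184 - 19) = 158703 - 203 = 158500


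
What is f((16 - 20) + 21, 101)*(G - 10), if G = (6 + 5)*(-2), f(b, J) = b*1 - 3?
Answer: -448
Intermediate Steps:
f(b, J) = -3 + b (f(b, J) = b - 3 = -3 + b)
G = -22 (G = 11*(-2) = -22)
f((16 - 20) + 21, 101)*(G - 10) = (-3 + ((16 - 20) + 21))*(-22 - 10) = (-3 + (-4 + 21))*(-32) = (-3 + 17)*(-32) = 14*(-32) = -448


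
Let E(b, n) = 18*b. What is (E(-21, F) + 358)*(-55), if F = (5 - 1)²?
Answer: 1100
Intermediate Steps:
F = 16 (F = 4² = 16)
(E(-21, F) + 358)*(-55) = (18*(-21) + 358)*(-55) = (-378 + 358)*(-55) = -20*(-55) = 1100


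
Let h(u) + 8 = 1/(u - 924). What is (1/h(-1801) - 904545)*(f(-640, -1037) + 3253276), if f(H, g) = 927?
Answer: -64172844988198810/21801 ≈ -2.9436e+12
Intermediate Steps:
h(u) = -8 + 1/(-924 + u) (h(u) = -8 + 1/(u - 924) = -8 + 1/(-924 + u))
(1/h(-1801) - 904545)*(f(-640, -1037) + 3253276) = (1/((7393 - 8*(-1801))/(-924 - 1801)) - 904545)*(927 + 3253276) = (1/((7393 + 14408)/(-2725)) - 904545)*3254203 = (1/(-1/2725*21801) - 904545)*3254203 = (1/(-21801/2725) - 904545)*3254203 = (-2725/21801 - 904545)*3254203 = -19719988270/21801*3254203 = -64172844988198810/21801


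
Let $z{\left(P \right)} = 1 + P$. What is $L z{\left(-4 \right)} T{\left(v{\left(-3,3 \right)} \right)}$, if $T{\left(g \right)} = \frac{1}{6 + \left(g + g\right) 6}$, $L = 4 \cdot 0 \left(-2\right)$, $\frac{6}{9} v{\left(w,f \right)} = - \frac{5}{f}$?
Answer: $0$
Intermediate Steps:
$v{\left(w,f \right)} = - \frac{15}{2 f}$ ($v{\left(w,f \right)} = \frac{3 \left(- \frac{5}{f}\right)}{2} = - \frac{15}{2 f}$)
$L = 0$ ($L = 0 \left(-2\right) = 0$)
$T{\left(g \right)} = \frac{1}{6 + 12 g}$ ($T{\left(g \right)} = \frac{1}{6 + 2 g 6} = \frac{1}{6 + 12 g}$)
$L z{\left(-4 \right)} T{\left(v{\left(-3,3 \right)} \right)} = 0 \left(1 - 4\right) \frac{1}{6 \left(1 + 2 \left(- \frac{15}{2 \cdot 3}\right)\right)} = 0 \left(-3\right) \frac{1}{6 \left(1 + 2 \left(\left(- \frac{15}{2}\right) \frac{1}{3}\right)\right)} = 0 \frac{1}{6 \left(1 + 2 \left(- \frac{5}{2}\right)\right)} = 0 \frac{1}{6 \left(1 - 5\right)} = 0 \frac{1}{6 \left(-4\right)} = 0 \cdot \frac{1}{6} \left(- \frac{1}{4}\right) = 0 \left(- \frac{1}{24}\right) = 0$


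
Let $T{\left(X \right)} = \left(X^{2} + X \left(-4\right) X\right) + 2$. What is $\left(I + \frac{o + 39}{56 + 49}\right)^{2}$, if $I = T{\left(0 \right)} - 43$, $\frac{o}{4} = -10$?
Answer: $\frac{18541636}{11025} \approx 1681.8$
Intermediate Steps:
$o = -40$ ($o = 4 \left(-10\right) = -40$)
$T{\left(X \right)} = 2 - 3 X^{2}$ ($T{\left(X \right)} = \left(X^{2} + - 4 X X\right) + 2 = \left(X^{2} - 4 X^{2}\right) + 2 = - 3 X^{2} + 2 = 2 - 3 X^{2}$)
$I = -41$ ($I = \left(2 - 3 \cdot 0^{2}\right) - 43 = \left(2 - 0\right) - 43 = \left(2 + 0\right) - 43 = 2 - 43 = -41$)
$\left(I + \frac{o + 39}{56 + 49}\right)^{2} = \left(-41 + \frac{-40 + 39}{56 + 49}\right)^{2} = \left(-41 - \frac{1}{105}\right)^{2} = \left(- \frac{4306}{105}\right)^{2} = \frac{18541636}{11025}$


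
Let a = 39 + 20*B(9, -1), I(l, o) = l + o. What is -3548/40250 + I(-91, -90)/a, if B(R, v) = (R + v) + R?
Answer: -4314971/7627375 ≈ -0.56572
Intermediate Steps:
B(R, v) = v + 2*R
a = 379 (a = 39 + 20*(-1 + 2*9) = 39 + 20*(-1 + 18) = 39 + 20*17 = 39 + 340 = 379)
-3548/40250 + I(-91, -90)/a = -3548/40250 + (-91 - 90)/379 = -3548*1/40250 - 181*1/379 = -1774/20125 - 181/379 = -4314971/7627375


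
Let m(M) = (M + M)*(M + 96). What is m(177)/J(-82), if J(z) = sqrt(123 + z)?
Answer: 96642*sqrt(41)/41 ≈ 15093.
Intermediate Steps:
m(M) = 2*M*(96 + M) (m(M) = (2*M)*(96 + M) = 2*M*(96 + M))
m(177)/J(-82) = (2*177*(96 + 177))/(sqrt(123 - 82)) = (2*177*273)/(sqrt(41)) = 96642*(sqrt(41)/41) = 96642*sqrt(41)/41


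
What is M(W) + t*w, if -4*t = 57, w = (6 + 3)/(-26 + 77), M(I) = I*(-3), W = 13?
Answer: -2823/68 ≈ -41.515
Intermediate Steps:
M(I) = -3*I
w = 3/17 (w = 9/51 = 9*(1/51) = 3/17 ≈ 0.17647)
t = -57/4 (t = -¼*57 = -57/4 ≈ -14.250)
M(W) + t*w = -3*13 - 57/4*3/17 = -39 - 171/68 = -2823/68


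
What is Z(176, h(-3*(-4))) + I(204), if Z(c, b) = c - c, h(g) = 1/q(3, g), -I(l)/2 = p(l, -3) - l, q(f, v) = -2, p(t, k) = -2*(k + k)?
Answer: 384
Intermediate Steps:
p(t, k) = -4*k
I(l) = -24 + 2*l (I(l) = -2*(-4*(-3) - l) = -2*(12 - l) = -24 + 2*l)
h(g) = -1/2 (h(g) = 1/(-2) = -1/2)
Z(c, b) = 0
Z(176, h(-3*(-4))) + I(204) = 0 + (-24 + 2*204) = 0 + (-24 + 408) = 0 + 384 = 384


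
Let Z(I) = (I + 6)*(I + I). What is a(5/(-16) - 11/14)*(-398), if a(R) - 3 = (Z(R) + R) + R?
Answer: 12434913/3136 ≈ 3965.2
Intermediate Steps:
Z(I) = 2*I*(6 + I) (Z(I) = (6 + I)*(2*I) = 2*I*(6 + I))
a(R) = 3 + 2*R + 2*R*(6 + R) (a(R) = 3 + ((2*R*(6 + R) + R) + R) = 3 + ((R + 2*R*(6 + R)) + R) = 3 + (2*R + 2*R*(6 + R)) = 3 + 2*R + 2*R*(6 + R))
a(5/(-16) - 11/14)*(-398) = (3 + 2*(5/(-16) - 11/14)² + 14*(5/(-16) - 11/14))*(-398) = (3 + 2*(5*(-1/16) - 11*1/14)² + 14*(5*(-1/16) - 11*1/14))*(-398) = (3 + 2*(-5/16 - 11/14)² + 14*(-5/16 - 11/14))*(-398) = (3 + 2*(-123/112)² + 14*(-123/112))*(-398) = (3 + 2*(15129/12544) - 123/8)*(-398) = (3 + 15129/6272 - 123/8)*(-398) = -62487/6272*(-398) = 12434913/3136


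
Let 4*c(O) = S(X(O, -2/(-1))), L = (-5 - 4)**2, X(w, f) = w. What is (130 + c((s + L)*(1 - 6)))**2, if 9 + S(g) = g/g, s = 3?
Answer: 16384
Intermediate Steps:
L = 81 (L = (-9)**2 = 81)
S(g) = -8 (S(g) = -9 + g/g = -9 + 1 = -8)
c(O) = -2 (c(O) = (1/4)*(-8) = -2)
(130 + c((s + L)*(1 - 6)))**2 = (130 - 2)**2 = 128**2 = 16384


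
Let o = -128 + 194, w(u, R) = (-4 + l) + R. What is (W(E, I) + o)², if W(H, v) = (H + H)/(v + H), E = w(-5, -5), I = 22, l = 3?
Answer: 68121/16 ≈ 4257.6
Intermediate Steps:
w(u, R) = -1 + R (w(u, R) = (-4 + 3) + R = -1 + R)
E = -6 (E = -1 - 5 = -6)
W(H, v) = 2*H/(H + v) (W(H, v) = (2*H)/(H + v) = 2*H/(H + v))
o = 66
(W(E, I) + o)² = (2*(-6)/(-6 + 22) + 66)² = (2*(-6)/16 + 66)² = (2*(-6)*(1/16) + 66)² = (-¾ + 66)² = (261/4)² = 68121/16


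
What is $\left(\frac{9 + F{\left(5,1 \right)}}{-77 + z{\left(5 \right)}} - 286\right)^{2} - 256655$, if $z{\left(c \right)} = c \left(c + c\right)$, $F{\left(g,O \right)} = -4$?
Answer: $- \frac{127394966}{729} \approx -1.7475 \cdot 10^{5}$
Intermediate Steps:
$z{\left(c \right)} = 2 c^{2}$ ($z{\left(c \right)} = c 2 c = 2 c^{2}$)
$\left(\frac{9 + F{\left(5,1 \right)}}{-77 + z{\left(5 \right)}} - 286\right)^{2} - 256655 = \left(\frac{9 - 4}{-77 + 2 \cdot 5^{2}} - 286\right)^{2} - 256655 = \left(\frac{5}{-77 + 2 \cdot 25} - 286\right)^{2} - 256655 = \left(\frac{5}{-77 + 50} - 286\right)^{2} - 256655 = \left(\frac{5}{-27} - 286\right)^{2} - 256655 = \left(5 \left(- \frac{1}{27}\right) - 286\right)^{2} - 256655 = \left(- \frac{5}{27} - 286\right)^{2} - 256655 = \left(- \frac{7727}{27}\right)^{2} - 256655 = \frac{59706529}{729} - 256655 = - \frac{127394966}{729}$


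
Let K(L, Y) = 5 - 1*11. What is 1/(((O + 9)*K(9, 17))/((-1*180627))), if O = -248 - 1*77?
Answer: -60209/632 ≈ -95.267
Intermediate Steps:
K(L, Y) = -6 (K(L, Y) = 5 - 11 = -6)
O = -325 (O = -248 - 77 = -325)
1/(((O + 9)*K(9, 17))/((-1*180627))) = 1/(((-325 + 9)*(-6))/((-1*180627))) = 1/(-316*(-6)/(-180627)) = 1/(1896*(-1/180627)) = 1/(-632/60209) = -60209/632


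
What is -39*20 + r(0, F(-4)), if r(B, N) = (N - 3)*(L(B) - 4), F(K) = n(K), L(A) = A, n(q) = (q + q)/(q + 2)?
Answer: -784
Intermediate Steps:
n(q) = 2*q/(2 + q) (n(q) = (2*q)/(2 + q) = 2*q/(2 + q))
F(K) = 2*K/(2 + K)
r(B, N) = (-4 + B)*(-3 + N) (r(B, N) = (N - 3)*(B - 4) = (-3 + N)*(-4 + B) = (-4 + B)*(-3 + N))
-39*20 + r(0, F(-4)) = -39*20 + (12 - 8*(-4)/(2 - 4) - 3*0 + 0*(2*(-4)/(2 - 4))) = -780 + (12 - 8*(-4)/(-2) + 0 + 0*(2*(-4)/(-2))) = -780 + (12 - 8*(-4)*(-1)/2 + 0 + 0*(2*(-4)*(-½))) = -780 + (12 - 4*4 + 0 + 0*4) = -780 + (12 - 16 + 0 + 0) = -780 - 4 = -784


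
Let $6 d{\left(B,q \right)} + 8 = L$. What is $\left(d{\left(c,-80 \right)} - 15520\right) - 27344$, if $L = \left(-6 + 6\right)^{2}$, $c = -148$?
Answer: $- \frac{128596}{3} \approx -42865.0$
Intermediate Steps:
$L = 0$ ($L = 0^{2} = 0$)
$d{\left(B,q \right)} = - \frac{4}{3}$ ($d{\left(B,q \right)} = - \frac{4}{3} + \frac{1}{6} \cdot 0 = - \frac{4}{3} + 0 = - \frac{4}{3}$)
$\left(d{\left(c,-80 \right)} - 15520\right) - 27344 = \left(- \frac{4}{3} - 15520\right) - 27344 = - \frac{46564}{3} - 27344 = - \frac{128596}{3}$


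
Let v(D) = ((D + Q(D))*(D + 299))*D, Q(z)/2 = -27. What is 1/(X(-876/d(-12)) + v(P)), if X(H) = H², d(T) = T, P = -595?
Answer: -1/114296551 ≈ -8.7492e-9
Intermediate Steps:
Q(z) = -54 (Q(z) = 2*(-27) = -54)
v(D) = D*(-54 + D)*(299 + D) (v(D) = ((D - 54)*(D + 299))*D = ((-54 + D)*(299 + D))*D = D*(-54 + D)*(299 + D))
1/(X(-876/d(-12)) + v(P)) = 1/((-876/(-12))² - 595*(-16146 + (-595)² + 245*(-595))) = 1/((-876*(-1/12))² - 595*(-16146 + 354025 - 145775)) = 1/(73² - 595*192104) = 1/(5329 - 114301880) = 1/(-114296551) = -1/114296551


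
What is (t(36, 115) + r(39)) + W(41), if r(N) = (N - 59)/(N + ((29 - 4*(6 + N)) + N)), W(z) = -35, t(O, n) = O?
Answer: 93/73 ≈ 1.2740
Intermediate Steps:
r(N) = (-59 + N)/(5 - 2*N) (r(N) = (-59 + N)/(N + ((29 + (-24 - 4*N)) + N)) = (-59 + N)/(N + ((5 - 4*N) + N)) = (-59 + N)/(N + (5 - 3*N)) = (-59 + N)/(5 - 2*N))
(t(36, 115) + r(39)) + W(41) = (36 + (59 - 1*39)/(-5 + 2*39)) - 35 = (36 + (59 - 39)/(-5 + 78)) - 35 = (36 + 20/73) - 35 = 2648/73 - 35 = 93/73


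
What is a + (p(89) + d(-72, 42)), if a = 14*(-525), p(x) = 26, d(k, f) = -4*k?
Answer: -7036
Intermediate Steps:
a = -7350
a + (p(89) + d(-72, 42)) = -7350 + (26 - 4*(-72)) = -7350 + (26 + 288) = -7350 + 314 = -7036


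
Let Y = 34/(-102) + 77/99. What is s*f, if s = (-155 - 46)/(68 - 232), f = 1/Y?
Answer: 1809/656 ≈ 2.7576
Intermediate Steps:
Y = 4/9 (Y = 34*(-1/102) + 77*(1/99) = -⅓ + 7/9 = 4/9 ≈ 0.44444)
f = 9/4 (f = 1/(4/9) = 9/4 ≈ 2.2500)
s = 201/164 (s = -201/(-164) = -201*(-1/164) = 201/164 ≈ 1.2256)
s*f = (201/164)*(9/4) = 1809/656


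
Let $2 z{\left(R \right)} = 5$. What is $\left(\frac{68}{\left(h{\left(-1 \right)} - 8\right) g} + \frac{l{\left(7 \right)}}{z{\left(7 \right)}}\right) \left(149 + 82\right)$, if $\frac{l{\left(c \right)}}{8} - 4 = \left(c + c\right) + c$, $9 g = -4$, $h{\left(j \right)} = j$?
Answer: $22407$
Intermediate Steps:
$z{\left(R \right)} = \frac{5}{2}$ ($z{\left(R \right)} = \frac{1}{2} \cdot 5 = \frac{5}{2}$)
$g = - \frac{4}{9}$ ($g = \frac{1}{9} \left(-4\right) = - \frac{4}{9} \approx -0.44444$)
$l{\left(c \right)} = 32 + 24 c$ ($l{\left(c \right)} = 32 + 8 \left(\left(c + c\right) + c\right) = 32 + 8 \left(2 c + c\right) = 32 + 8 \cdot 3 c = 32 + 24 c$)
$\left(\frac{68}{\left(h{\left(-1 \right)} - 8\right) g} + \frac{l{\left(7 \right)}}{z{\left(7 \right)}}\right) \left(149 + 82\right) = \left(\frac{68}{\left(-1 - 8\right) \left(- \frac{4}{9}\right)} + \frac{32 + 24 \cdot 7}{\frac{5}{2}}\right) \left(149 + 82\right) = \left(\frac{68}{\left(-1 - 8\right) \left(- \frac{4}{9}\right)} + \left(32 + 168\right) \frac{2}{5}\right) 231 = \left(\frac{68}{\left(-9\right) \left(- \frac{4}{9}\right)} + 200 \cdot \frac{2}{5}\right) 231 = \left(\frac{68}{4} + 80\right) 231 = \left(68 \cdot \frac{1}{4} + 80\right) 231 = \left(17 + 80\right) 231 = 97 \cdot 231 = 22407$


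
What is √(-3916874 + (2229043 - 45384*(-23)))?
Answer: I*√643999 ≈ 802.5*I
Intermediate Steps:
√(-3916874 + (2229043 - 45384*(-23))) = √(-3916874 + (2229043 - 1*(-1043832))) = √(-3916874 + (2229043 + 1043832)) = √(-3916874 + 3272875) = √(-643999) = I*√643999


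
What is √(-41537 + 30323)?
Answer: 3*I*√1246 ≈ 105.9*I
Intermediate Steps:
√(-41537 + 30323) = √(-11214) = 3*I*√1246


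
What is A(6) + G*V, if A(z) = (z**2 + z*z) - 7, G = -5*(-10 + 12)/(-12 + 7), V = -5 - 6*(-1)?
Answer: 67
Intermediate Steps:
V = 1 (V = -5 + 6 = 1)
G = 2 (G = -10/(-5) = -10*(-1)/5 = -5*(-2/5) = 2)
A(z) = -7 + 2*z**2 (A(z) = (z**2 + z**2) - 7 = 2*z**2 - 7 = -7 + 2*z**2)
A(6) + G*V = (-7 + 2*6**2) + 2*1 = (-7 + 2*36) + 2 = (-7 + 72) + 2 = 65 + 2 = 67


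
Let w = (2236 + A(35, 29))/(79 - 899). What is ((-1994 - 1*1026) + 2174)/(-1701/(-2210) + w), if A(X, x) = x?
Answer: 51104040/120361 ≈ 424.59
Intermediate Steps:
w = -453/164 (w = (2236 + 29)/(79 - 899) = 2265/(-820) = 2265*(-1/820) = -453/164 ≈ -2.7622)
((-1994 - 1*1026) + 2174)/(-1701/(-2210) + w) = ((-1994 - 1*1026) + 2174)/(-1701/(-2210) - 453/164) = ((-1994 - 1026) + 2174)/(-1701*(-1/2210) - 453/164) = (-3020 + 2174)/(1701/2210 - 453/164) = -846/(-361083/181220) = -846*(-181220/361083) = 51104040/120361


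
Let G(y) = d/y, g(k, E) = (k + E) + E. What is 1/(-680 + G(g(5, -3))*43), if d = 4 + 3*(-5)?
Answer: -1/207 ≈ -0.0048309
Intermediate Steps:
g(k, E) = k + 2*E (g(k, E) = (E + k) + E = k + 2*E)
d = -11 (d = 4 - 15 = -11)
G(y) = -11/y
1/(-680 + G(g(5, -3))*43) = 1/(-680 - 11/(5 + 2*(-3))*43) = 1/(-680 - 11/(5 - 6)*43) = 1/(-680 - 11/(-1)*43) = 1/(-680 - 11*(-1)*43) = 1/(-680 + 11*43) = 1/(-680 + 473) = 1/(-207) = -1/207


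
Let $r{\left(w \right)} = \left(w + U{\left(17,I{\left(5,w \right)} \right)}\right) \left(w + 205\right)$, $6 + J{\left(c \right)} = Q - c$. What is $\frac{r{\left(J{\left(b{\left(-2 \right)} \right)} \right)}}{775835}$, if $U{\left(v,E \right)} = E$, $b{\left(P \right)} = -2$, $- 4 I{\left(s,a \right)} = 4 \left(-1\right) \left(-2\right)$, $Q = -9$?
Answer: $- \frac{576}{155167} \approx -0.0037121$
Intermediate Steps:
$I{\left(s,a \right)} = -2$ ($I{\left(s,a \right)} = - \frac{4 \left(-1\right) \left(-2\right)}{4} = - \frac{\left(-4\right) \left(-2\right)}{4} = \left(- \frac{1}{4}\right) 8 = -2$)
$J{\left(c \right)} = -15 - c$ ($J{\left(c \right)} = -6 - \left(9 + c\right) = -15 - c$)
$r{\left(w \right)} = \left(-2 + w\right) \left(205 + w\right)$ ($r{\left(w \right)} = \left(w - 2\right) \left(w + 205\right) = \left(-2 + w\right) \left(205 + w\right)$)
$\frac{r{\left(J{\left(b{\left(-2 \right)} \right)} \right)}}{775835} = \frac{-410 + \left(-15 - -2\right)^{2} + 203 \left(-15 - -2\right)}{775835} = \left(-410 + \left(-15 + 2\right)^{2} + 203 \left(-15 + 2\right)\right) \frac{1}{775835} = \left(-410 + \left(-13\right)^{2} + 203 \left(-13\right)\right) \frac{1}{775835} = \left(-410 + 169 - 2639\right) \frac{1}{775835} = \left(-2880\right) \frac{1}{775835} = - \frac{576}{155167}$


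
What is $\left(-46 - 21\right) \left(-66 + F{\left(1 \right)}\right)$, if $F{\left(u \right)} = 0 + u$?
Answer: $4355$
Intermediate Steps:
$F{\left(u \right)} = u$
$\left(-46 - 21\right) \left(-66 + F{\left(1 \right)}\right) = \left(-46 - 21\right) \left(-66 + 1\right) = \left(-67\right) \left(-65\right) = 4355$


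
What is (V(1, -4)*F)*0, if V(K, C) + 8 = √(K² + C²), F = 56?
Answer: 0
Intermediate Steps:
V(K, C) = -8 + √(C² + K²) (V(K, C) = -8 + √(K² + C²) = -8 + √(C² + K²))
(V(1, -4)*F)*0 = ((-8 + √((-4)² + 1²))*56)*0 = ((-8 + √(16 + 1))*56)*0 = ((-8 + √17)*56)*0 = (-448 + 56*√17)*0 = 0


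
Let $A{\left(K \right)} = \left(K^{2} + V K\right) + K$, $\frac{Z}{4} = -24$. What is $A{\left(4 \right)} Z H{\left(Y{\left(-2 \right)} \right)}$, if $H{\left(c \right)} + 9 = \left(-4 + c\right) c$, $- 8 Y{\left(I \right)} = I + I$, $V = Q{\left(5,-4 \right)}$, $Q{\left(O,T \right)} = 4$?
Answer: $37152$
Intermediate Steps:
$Z = -96$ ($Z = 4 \left(-24\right) = -96$)
$V = 4$
$Y{\left(I \right)} = - \frac{I}{4}$ ($Y{\left(I \right)} = - \frac{I + I}{8} = - \frac{2 I}{8} = - \frac{I}{4}$)
$H{\left(c \right)} = -9 + c \left(-4 + c\right)$ ($H{\left(c \right)} = -9 + \left(-4 + c\right) c = -9 + c \left(-4 + c\right)$)
$A{\left(K \right)} = K^{2} + 5 K$ ($A{\left(K \right)} = \left(K^{2} + 4 K\right) + K = K^{2} + 5 K$)
$A{\left(4 \right)} Z H{\left(Y{\left(-2 \right)} \right)} = 4 \left(5 + 4\right) \left(-96\right) \left(-9 + \left(\left(- \frac{1}{4}\right) \left(-2\right)\right)^{2} - 4 \left(\left(- \frac{1}{4}\right) \left(-2\right)\right)\right) = 4 \cdot 9 \left(-96\right) \left(-9 + \left(\frac{1}{2}\right)^{2} - 2\right) = 36 \left(-96\right) \left(-9 + \frac{1}{4} - 2\right) = \left(-3456\right) \left(- \frac{43}{4}\right) = 37152$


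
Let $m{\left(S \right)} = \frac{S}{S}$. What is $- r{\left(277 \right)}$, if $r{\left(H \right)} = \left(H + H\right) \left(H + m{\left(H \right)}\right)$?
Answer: $-154012$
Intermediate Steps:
$m{\left(S \right)} = 1$
$r{\left(H \right)} = 2 H \left(1 + H\right)$ ($r{\left(H \right)} = \left(H + H\right) \left(H + 1\right) = 2 H \left(1 + H\right)$)
$- r{\left(277 \right)} = - 2 \cdot 277 \left(1 + 277\right) = - 2 \cdot 277 \cdot 278 = \left(-1\right) 154012 = -154012$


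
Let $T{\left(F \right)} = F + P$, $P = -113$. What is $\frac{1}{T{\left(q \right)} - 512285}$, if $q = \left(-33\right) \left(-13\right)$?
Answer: $- \frac{1}{511969} \approx -1.9532 \cdot 10^{-6}$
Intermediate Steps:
$q = 429$
$T{\left(F \right)} = -113 + F$ ($T{\left(F \right)} = F - 113 = -113 + F$)
$\frac{1}{T{\left(q \right)} - 512285} = \frac{1}{\left(-113 + 429\right) - 512285} = \frac{1}{316 - 512285} = \frac{1}{-511969} = - \frac{1}{511969}$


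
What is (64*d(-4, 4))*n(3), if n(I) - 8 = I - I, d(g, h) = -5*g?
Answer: 10240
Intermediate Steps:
n(I) = 8 (n(I) = 8 + (I - I) = 8 + 0 = 8)
(64*d(-4, 4))*n(3) = (64*(-5*(-4)))*8 = (64*20)*8 = 1280*8 = 10240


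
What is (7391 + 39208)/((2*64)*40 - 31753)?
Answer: -46599/26633 ≈ -1.7497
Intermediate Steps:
(7391 + 39208)/((2*64)*40 - 31753) = 46599/(128*40 - 31753) = 46599/(5120 - 31753) = 46599/(-26633) = 46599*(-1/26633) = -46599/26633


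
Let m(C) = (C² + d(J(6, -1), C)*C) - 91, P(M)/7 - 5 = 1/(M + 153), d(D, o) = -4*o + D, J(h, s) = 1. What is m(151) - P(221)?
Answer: -25573379/374 ≈ -68378.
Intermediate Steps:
d(D, o) = D - 4*o
P(M) = 35 + 7/(153 + M) (P(M) = 35 + 7/(M + 153) = 35 + 7/(153 + M))
m(C) = -91 + C² + C*(1 - 4*C) (m(C) = (C² + (1 - 4*C)*C) - 91 = (C² + C*(1 - 4*C)) - 91 = -91 + C² + C*(1 - 4*C))
m(151) - P(221) = (-91 + 151 - 3*151²) - 7*(766 + 5*221)/(153 + 221) = (-91 + 151 - 3*22801) - 7*(766 + 1105)/374 = (-91 + 151 - 68403) - 7*1871/374 = -68343 - 1*13097/374 = -68343 - 13097/374 = -25573379/374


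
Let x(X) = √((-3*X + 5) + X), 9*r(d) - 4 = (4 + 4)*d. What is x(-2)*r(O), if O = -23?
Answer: -60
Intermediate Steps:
r(d) = 4/9 + 8*d/9 (r(d) = 4/9 + ((4 + 4)*d)/9 = 4/9 + (8*d)/9 = 4/9 + 8*d/9)
x(X) = √(5 - 2*X) (x(X) = √((5 - 3*X) + X) = √(5 - 2*X))
x(-2)*r(O) = √(5 - 2*(-2))*(4/9 + (8/9)*(-23)) = √(5 + 4)*(4/9 - 184/9) = √9*(-20) = 3*(-20) = -60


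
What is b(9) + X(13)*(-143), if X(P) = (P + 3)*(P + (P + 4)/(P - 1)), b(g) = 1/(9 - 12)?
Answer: -98957/3 ≈ -32986.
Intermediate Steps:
b(g) = -1/3 (b(g) = 1/(-3) = -1/3)
X(P) = (3 + P)*(P + (4 + P)/(-1 + P))
b(9) + X(13)*(-143) = -1/3 + ((12 + 13**3 + 3*13**2 + 4*13)/(-1 + 13))*(-143) = -1/3 + ((12 + 2197 + 3*169 + 52)/12)*(-143) = -1/3 + ((12 + 2197 + 507 + 52)/12)*(-143) = -1/3 + ((1/12)*2768)*(-143) = -1/3 + (692/3)*(-143) = -1/3 - 98956/3 = -98957/3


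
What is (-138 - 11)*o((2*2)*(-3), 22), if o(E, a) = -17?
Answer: 2533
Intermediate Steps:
(-138 - 11)*o((2*2)*(-3), 22) = (-138 - 11)*(-17) = -149*(-17) = 2533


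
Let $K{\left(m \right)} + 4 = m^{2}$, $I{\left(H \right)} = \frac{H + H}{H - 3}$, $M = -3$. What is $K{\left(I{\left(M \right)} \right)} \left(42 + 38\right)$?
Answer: $-240$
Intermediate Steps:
$I{\left(H \right)} = \frac{2 H}{-3 + H}$
$K{\left(m \right)} = -4 + m^{2}$
$K{\left(I{\left(M \right)} \right)} \left(42 + 38\right) = \left(-4 + \left(2 \left(-3\right) \frac{1}{-3 - 3}\right)^{2}\right) \left(42 + 38\right) = \left(-4 + \left(2 \left(-3\right) \frac{1}{-6}\right)^{2}\right) 80 = \left(-4 + \left(2 \left(-3\right) \left(- \frac{1}{6}\right)\right)^{2}\right) 80 = \left(-4 + 1^{2}\right) 80 = \left(-4 + 1\right) 80 = \left(-3\right) 80 = -240$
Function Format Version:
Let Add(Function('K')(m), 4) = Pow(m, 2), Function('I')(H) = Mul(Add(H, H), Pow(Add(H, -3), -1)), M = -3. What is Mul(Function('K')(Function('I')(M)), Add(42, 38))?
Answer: -240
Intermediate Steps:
Function('I')(H) = Mul(2, H, Pow(Add(-3, H), -1)) (Function('I')(H) = Mul(Mul(2, H), Pow(Add(-3, H), -1)) = Mul(2, H, Pow(Add(-3, H), -1)))
Function('K')(m) = Add(-4, Pow(m, 2))
Mul(Function('K')(Function('I')(M)), Add(42, 38)) = Mul(Add(-4, Pow(Mul(2, -3, Pow(Add(-3, -3), -1)), 2)), Add(42, 38)) = Mul(Add(-4, Pow(Mul(2, -3, Pow(-6, -1)), 2)), 80) = Mul(Add(-4, Pow(Mul(2, -3, Rational(-1, 6)), 2)), 80) = Mul(Add(-4, Pow(1, 2)), 80) = Mul(Add(-4, 1), 80) = Mul(-3, 80) = -240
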